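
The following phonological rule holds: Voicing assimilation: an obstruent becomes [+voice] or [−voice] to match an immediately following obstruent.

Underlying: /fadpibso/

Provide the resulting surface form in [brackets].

[fatpipso]

/d/ before /p/ (voiceless) → [t]
/b/ before /s/ (voiceless) → [p]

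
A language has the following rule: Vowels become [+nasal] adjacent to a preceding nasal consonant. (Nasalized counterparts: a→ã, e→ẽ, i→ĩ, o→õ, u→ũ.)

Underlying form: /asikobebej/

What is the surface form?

[asikobebej]

no segment meets the rule's conditions; no change.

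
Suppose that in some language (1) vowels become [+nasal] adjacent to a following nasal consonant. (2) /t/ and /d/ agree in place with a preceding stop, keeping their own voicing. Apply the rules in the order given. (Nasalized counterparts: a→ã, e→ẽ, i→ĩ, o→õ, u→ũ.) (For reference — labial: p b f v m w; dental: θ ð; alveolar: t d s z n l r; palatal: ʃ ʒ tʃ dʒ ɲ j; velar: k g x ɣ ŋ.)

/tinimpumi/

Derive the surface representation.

[tĩnĩmpũmi]

Rule 1: /i/ before nasal /n/ → [ĩ]
Rule 1: /i/ before nasal /m/ → [ĩ]
Rule 1: /u/ before nasal /m/ → [ũ]
After rule 1: tĩnĩmpũmi
Rule 2: no segment meets the rule's conditions; no change.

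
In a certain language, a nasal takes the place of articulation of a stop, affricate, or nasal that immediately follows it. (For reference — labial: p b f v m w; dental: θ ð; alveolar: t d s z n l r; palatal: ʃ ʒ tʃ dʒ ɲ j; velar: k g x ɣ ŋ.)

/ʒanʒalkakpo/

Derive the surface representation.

[ʒanʒalkakpo]

no segment meets the rule's conditions; no change.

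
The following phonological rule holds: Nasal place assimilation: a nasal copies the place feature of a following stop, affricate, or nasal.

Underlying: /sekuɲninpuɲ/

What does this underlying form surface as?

[sekunnimpuɲ]

/ɲ/ before /n/ (alveolar) → [n]
/n/ before /p/ (labial) → [m]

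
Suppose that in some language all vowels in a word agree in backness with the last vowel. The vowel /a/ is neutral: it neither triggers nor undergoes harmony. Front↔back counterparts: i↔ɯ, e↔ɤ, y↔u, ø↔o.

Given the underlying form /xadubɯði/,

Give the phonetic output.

/u/ harmonizes with /i/ ([-back]) → [y]
/ɯ/ harmonizes with /i/ ([-back]) → [i]

[xadybiði]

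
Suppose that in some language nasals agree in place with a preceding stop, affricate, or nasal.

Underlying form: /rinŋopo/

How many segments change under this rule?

1

/ŋ/ after /n/ (alveolar) → [n]
1 segment changes.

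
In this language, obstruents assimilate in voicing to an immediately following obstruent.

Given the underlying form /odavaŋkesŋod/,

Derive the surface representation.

[odavaŋkesŋod]

no segment meets the rule's conditions; no change.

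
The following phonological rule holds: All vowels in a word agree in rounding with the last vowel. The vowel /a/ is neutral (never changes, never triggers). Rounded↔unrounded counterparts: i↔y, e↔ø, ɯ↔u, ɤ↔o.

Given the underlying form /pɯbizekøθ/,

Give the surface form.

/ɯ/ harmonizes with /ø/ ([+round]) → [u]
/i/ harmonizes with /ø/ ([+round]) → [y]
/e/ harmonizes with /ø/ ([+round]) → [ø]

[pubyzøkøθ]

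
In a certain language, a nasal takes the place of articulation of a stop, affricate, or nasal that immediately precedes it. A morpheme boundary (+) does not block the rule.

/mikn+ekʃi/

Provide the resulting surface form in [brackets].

[mikŋ+ekʃi]

/n/ after /k/ (velar) → [ŋ]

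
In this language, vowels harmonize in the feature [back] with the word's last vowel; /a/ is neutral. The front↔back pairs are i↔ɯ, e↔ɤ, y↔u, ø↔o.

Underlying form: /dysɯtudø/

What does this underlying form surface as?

[dysitydø]

/ɯ/ harmonizes with /ø/ ([-back]) → [i]
/u/ harmonizes with /ø/ ([-back]) → [y]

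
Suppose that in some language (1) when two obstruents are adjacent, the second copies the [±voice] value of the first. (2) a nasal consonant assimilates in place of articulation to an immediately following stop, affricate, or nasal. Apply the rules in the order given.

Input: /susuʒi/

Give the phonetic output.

Rule 1: no segment meets the rule's conditions; no change.
After rule 1: susuʒi
Rule 2: no segment meets the rule's conditions; no change.

[susuʒi]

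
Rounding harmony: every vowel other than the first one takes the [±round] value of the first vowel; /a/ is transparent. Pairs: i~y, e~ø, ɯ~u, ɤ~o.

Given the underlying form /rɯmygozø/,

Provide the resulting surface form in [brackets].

/y/ harmonizes with /ɯ/ ([-round]) → [i]
/o/ harmonizes with /ɯ/ ([-round]) → [ɤ]
/ø/ harmonizes with /ɯ/ ([-round]) → [e]

[rɯmigɤze]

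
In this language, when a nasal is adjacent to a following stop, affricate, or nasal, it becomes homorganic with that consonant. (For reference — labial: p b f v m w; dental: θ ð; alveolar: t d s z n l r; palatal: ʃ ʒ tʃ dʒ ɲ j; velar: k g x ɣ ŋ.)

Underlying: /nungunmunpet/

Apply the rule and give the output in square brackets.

/n/ before /g/ (velar) → [ŋ]
/n/ before /m/ (labial) → [m]
/n/ before /p/ (labial) → [m]

[nuŋgummumpet]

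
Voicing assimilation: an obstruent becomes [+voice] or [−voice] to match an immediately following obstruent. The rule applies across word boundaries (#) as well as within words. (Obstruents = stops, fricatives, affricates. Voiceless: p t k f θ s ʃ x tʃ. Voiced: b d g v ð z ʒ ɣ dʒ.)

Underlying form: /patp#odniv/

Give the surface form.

no segment meets the rule's conditions; no change.

[patp#odniv]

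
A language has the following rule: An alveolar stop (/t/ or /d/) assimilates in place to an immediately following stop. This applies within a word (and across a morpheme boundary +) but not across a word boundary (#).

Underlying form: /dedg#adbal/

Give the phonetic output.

/d/ before /g/ (velar) → [g]
/d/ before /b/ (labial) → [b]

[degg#abbal]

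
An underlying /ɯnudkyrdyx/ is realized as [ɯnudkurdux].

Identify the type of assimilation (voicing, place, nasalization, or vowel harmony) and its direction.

vowel harmony, progressive

/y/→[u] /y/→[u].
Vowels agree with the first vowel, so the harmony is progressive.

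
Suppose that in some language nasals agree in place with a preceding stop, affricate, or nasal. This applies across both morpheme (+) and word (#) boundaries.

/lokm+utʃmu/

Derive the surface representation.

/m/ after /k/ (velar) → [ŋ]
/m/ after /tʃ/ (palatal) → [ɲ]

[lokŋ+utʃɲu]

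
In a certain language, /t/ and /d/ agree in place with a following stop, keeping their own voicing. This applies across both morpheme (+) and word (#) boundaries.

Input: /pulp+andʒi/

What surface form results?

[pulp+andʒi]

no segment meets the rule's conditions; no change.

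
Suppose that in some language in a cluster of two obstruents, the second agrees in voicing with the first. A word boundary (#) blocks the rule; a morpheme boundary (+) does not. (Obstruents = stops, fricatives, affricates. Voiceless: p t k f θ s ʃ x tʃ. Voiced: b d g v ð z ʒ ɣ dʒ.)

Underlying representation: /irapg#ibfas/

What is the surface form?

/g/ after /p/ (voiceless) → [k]
/f/ after /b/ (voiced) → [v]

[irapk#ibvas]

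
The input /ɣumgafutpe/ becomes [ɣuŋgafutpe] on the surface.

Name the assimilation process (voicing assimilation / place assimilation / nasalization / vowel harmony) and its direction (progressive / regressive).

place assimilation, regressive

/m/→[ŋ].
Each target copies a feature from the following segment, so the direction is regressive.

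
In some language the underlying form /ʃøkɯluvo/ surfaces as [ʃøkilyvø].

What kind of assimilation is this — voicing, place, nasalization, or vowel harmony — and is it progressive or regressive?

/ɯ/→[i] /u/→[y] /o/→[ø].
Vowels agree with the first vowel, so the harmony is progressive.

vowel harmony, progressive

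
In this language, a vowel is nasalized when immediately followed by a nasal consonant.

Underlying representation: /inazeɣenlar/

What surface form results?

/i/ before nasal /n/ → [ĩ]
/e/ before nasal /n/ → [ẽ]

[ĩnazeɣẽnlar]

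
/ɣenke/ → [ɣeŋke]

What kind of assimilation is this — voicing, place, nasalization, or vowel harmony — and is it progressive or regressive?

/n/→[ŋ].
Each target copies a feature from the following segment, so the direction is regressive.

place assimilation, regressive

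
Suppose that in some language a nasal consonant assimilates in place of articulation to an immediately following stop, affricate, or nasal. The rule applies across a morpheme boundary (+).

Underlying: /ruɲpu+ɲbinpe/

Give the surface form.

/ɲ/ before /p/ (labial) → [m]
/ɲ/ before /b/ (labial) → [m]
/n/ before /p/ (labial) → [m]

[rumpu+mbimpe]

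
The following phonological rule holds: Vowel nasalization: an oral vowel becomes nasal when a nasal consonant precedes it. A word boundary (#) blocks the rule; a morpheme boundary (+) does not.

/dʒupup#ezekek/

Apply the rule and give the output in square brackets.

[dʒupup#ezekek]

no segment meets the rule's conditions; no change.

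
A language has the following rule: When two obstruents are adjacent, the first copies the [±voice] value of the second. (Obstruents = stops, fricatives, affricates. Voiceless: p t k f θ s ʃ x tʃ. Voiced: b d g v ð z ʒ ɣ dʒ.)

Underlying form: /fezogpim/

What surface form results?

/g/ before /p/ (voiceless) → [k]

[fezokpim]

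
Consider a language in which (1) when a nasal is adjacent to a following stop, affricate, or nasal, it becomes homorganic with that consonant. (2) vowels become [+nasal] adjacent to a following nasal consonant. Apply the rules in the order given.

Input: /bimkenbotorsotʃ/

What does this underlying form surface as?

Rule 1: /m/ before /k/ (velar) → [ŋ]
Rule 1: /n/ before /b/ (labial) → [m]
After rule 1: biŋkembotorsotʃ
Rule 2: /i/ before nasal /ŋ/ → [ĩ]
Rule 2: /e/ before nasal /m/ → [ẽ]

[bĩŋkẽmbotorsotʃ]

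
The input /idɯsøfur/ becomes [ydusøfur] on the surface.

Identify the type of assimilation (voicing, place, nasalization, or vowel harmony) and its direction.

/i/→[y] /ɯ/→[u].
Vowels agree with the last vowel, so the harmony is regressive.

vowel harmony, regressive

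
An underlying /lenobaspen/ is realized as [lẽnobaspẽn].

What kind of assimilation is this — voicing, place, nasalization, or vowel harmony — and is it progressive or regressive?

nasalization, regressive

/e/→[ẽ] /e/→[ẽ].
Each target copies a feature from the following segment, so the direction is regressive.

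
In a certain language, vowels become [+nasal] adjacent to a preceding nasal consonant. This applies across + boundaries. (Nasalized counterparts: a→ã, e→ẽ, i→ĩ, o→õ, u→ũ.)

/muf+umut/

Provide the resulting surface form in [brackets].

[mũf+umũt]

/u/ after nasal /m/ → [ũ]
/u/ after nasal /m/ → [ũ]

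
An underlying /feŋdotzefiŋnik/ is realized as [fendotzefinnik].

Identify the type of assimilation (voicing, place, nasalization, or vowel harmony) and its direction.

/ŋ/→[n] /ŋ/→[n].
Each target copies a feature from the following segment, so the direction is regressive.

place assimilation, regressive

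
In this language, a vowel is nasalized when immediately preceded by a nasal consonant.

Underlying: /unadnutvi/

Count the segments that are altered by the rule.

/a/ after nasal /n/ → [ã]
/u/ after nasal /n/ → [ũ]
2 segments change.

2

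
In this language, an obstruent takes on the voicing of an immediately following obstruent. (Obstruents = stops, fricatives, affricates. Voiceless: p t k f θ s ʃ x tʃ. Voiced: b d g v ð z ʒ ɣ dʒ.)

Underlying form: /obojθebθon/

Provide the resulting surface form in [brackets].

/b/ before /θ/ (voiceless) → [p]

[obojθepθon]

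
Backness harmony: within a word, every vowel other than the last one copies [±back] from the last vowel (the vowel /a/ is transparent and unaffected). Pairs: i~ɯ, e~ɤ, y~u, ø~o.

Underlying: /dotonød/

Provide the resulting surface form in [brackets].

[døtønød]

/o/ harmonizes with /ø/ ([-back]) → [ø]
/o/ harmonizes with /ø/ ([-back]) → [ø]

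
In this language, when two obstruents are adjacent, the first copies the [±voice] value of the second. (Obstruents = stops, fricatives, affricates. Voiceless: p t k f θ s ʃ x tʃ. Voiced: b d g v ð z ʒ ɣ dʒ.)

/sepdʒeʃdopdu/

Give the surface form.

/p/ before /dʒ/ (voiced) → [b]
/ʃ/ before /d/ (voiced) → [ʒ]
/p/ before /d/ (voiced) → [b]

[sebdʒeʒdobdu]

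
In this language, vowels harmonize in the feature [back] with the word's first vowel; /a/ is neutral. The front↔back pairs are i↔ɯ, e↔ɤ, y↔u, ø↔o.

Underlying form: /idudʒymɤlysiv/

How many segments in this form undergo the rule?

/u/ harmonizes with /i/ ([-back]) → [y]
/ɤ/ harmonizes with /i/ ([-back]) → [e]
2 segments change.

2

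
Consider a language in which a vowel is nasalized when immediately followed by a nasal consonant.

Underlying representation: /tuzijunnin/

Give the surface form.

[tuzijũnnĩn]

/u/ before nasal /n/ → [ũ]
/i/ before nasal /n/ → [ĩ]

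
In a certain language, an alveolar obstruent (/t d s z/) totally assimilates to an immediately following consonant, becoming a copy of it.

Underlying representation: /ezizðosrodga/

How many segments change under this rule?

3

/z/ before /ð/ → [ð] (total assimilation)
/s/ before /r/ → [r] (total assimilation)
/d/ before /g/ → [g] (total assimilation)
3 segments change.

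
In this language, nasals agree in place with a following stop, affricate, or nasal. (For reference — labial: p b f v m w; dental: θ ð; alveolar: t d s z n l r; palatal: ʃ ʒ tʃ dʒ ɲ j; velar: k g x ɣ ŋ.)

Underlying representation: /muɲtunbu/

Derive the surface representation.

[muntumbu]

/ɲ/ before /t/ (alveolar) → [n]
/n/ before /b/ (labial) → [m]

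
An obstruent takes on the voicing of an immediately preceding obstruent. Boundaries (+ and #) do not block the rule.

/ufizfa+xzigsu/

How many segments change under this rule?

/f/ after /z/ (voiced) → [v]
/z/ after /x/ (voiceless) → [s]
/s/ after /g/ (voiced) → [z]
3 segments change.

3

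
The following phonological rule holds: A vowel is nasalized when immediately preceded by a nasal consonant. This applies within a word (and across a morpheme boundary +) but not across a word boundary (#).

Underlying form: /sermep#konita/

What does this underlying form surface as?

[sermẽp#konĩta]

/e/ after nasal /m/ → [ẽ]
/i/ after nasal /n/ → [ĩ]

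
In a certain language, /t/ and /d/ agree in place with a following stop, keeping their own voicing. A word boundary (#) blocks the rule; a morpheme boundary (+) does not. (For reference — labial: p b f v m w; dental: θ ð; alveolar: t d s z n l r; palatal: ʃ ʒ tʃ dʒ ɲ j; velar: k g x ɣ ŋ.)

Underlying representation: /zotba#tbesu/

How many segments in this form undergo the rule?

2

/t/ before /b/ (labial) → [p]
/t/ before /b/ (labial) → [p]
2 segments change.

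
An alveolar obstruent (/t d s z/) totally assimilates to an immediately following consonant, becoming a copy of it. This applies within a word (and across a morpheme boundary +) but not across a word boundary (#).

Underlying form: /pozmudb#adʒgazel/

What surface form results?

/z/ before /m/ → [m] (total assimilation)
/d/ before /b/ → [b] (total assimilation)

[pommubb#adʒgazel]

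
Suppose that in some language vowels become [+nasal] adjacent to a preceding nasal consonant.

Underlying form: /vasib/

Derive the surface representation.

[vasib]

no segment meets the rule's conditions; no change.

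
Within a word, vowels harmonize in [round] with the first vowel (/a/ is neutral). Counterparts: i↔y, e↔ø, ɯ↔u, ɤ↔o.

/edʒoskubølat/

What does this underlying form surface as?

[edʒɤskɯbelat]

/o/ harmonizes with /e/ ([-round]) → [ɤ]
/u/ harmonizes with /e/ ([-round]) → [ɯ]
/ø/ harmonizes with /e/ ([-round]) → [e]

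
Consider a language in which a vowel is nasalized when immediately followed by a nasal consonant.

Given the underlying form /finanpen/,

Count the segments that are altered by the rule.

/i/ before nasal /n/ → [ĩ]
/a/ before nasal /n/ → [ã]
/e/ before nasal /n/ → [ẽ]
3 segments change.

3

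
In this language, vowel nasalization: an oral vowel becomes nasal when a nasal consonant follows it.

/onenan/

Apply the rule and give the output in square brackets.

[õnẽnãn]

/o/ before nasal /n/ → [õ]
/e/ before nasal /n/ → [ẽ]
/a/ before nasal /n/ → [ã]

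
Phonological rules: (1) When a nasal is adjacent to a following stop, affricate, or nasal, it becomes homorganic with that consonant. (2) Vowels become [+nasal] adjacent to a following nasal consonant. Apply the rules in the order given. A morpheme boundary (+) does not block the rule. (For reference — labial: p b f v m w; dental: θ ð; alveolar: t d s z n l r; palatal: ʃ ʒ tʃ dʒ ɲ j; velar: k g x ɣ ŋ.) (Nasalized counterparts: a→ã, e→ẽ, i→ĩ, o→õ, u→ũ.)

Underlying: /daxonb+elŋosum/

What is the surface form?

[daxõmb+elŋosũm]

Rule 1: /n/ before /b/ (labial) → [m]
After rule 1: daxomb+elŋosum
Rule 2: /o/ before nasal /m/ → [õ]
Rule 2: /u/ before nasal /m/ → [ũ]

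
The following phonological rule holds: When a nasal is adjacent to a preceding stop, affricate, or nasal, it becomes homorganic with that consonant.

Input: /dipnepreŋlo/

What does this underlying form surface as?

[dipmepreŋlo]

/n/ after /p/ (labial) → [m]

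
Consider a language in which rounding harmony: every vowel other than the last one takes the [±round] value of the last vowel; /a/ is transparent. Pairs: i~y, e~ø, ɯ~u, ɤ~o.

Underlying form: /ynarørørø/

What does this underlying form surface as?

no segment meets the rule's conditions; no change.

[ynarørørø]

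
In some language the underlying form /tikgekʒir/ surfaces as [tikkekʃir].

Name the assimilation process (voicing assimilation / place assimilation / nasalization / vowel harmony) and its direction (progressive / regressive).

/g/→[k] /ʒ/→[ʃ].
Each target copies a feature from the preceding segment, so the direction is progressive.

voicing assimilation, progressive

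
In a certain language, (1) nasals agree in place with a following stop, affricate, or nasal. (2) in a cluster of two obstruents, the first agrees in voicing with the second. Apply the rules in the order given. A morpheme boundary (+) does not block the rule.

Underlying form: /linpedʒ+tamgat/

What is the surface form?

[limpetʃ+taŋgat]

Rule 1: /n/ before /p/ (labial) → [m]
Rule 1: /m/ before /g/ (velar) → [ŋ]
After rule 1: limpedʒ+taŋgat
Rule 2: /dʒ/ before /t/ (voiceless) → [tʃ]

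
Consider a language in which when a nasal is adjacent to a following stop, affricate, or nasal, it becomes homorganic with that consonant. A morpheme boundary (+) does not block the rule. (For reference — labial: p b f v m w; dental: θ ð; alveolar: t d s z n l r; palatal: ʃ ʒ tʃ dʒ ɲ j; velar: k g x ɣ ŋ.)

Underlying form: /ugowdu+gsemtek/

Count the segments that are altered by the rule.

/m/ before /t/ (alveolar) → [n]
1 segment changes.

1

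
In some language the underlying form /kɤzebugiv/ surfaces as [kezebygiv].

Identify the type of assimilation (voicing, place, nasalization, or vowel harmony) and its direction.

vowel harmony, regressive

/ɤ/→[e] /u/→[y].
Vowels agree with the last vowel, so the harmony is regressive.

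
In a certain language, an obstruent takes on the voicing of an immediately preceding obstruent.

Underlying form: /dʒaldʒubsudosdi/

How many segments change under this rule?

2

/s/ after /b/ (voiced) → [z]
/d/ after /s/ (voiceless) → [t]
2 segments change.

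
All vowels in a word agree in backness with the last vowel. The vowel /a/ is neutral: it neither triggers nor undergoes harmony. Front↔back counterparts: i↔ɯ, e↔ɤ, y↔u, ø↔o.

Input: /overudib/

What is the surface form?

/o/ harmonizes with /i/ ([-back]) → [ø]
/u/ harmonizes with /i/ ([-back]) → [y]

[øverydib]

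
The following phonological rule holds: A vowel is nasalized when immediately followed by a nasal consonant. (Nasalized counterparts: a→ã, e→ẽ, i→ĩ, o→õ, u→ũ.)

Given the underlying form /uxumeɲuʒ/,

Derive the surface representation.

/u/ before nasal /m/ → [ũ]
/e/ before nasal /ɲ/ → [ẽ]

[uxũmẽɲuʒ]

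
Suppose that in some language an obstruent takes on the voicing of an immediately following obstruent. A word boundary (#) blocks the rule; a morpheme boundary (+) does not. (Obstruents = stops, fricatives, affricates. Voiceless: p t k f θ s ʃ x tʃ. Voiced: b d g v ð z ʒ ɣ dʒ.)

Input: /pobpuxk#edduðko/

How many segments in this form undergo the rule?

2

/b/ before /p/ (voiceless) → [p]
/ð/ before /k/ (voiceless) → [θ]
2 segments change.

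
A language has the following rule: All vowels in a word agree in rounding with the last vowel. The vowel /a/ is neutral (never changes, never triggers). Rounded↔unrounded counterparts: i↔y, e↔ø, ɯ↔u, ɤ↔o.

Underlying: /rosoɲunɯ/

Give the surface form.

[rɤsɤɲɯnɯ]

/o/ harmonizes with /ɯ/ ([-round]) → [ɤ]
/o/ harmonizes with /ɯ/ ([-round]) → [ɤ]
/u/ harmonizes with /ɯ/ ([-round]) → [ɯ]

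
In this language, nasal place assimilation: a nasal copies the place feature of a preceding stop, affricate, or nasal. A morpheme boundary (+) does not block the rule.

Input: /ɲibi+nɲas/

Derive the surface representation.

[ɲibi+nnas]

/ɲ/ after /n/ (alveolar) → [n]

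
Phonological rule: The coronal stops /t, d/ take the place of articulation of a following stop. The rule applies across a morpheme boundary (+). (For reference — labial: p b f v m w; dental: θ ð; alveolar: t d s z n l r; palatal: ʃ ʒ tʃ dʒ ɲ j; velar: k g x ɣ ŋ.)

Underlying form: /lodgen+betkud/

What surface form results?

[loggen+bekkud]

/d/ before /g/ (velar) → [g]
/t/ before /k/ (velar) → [k]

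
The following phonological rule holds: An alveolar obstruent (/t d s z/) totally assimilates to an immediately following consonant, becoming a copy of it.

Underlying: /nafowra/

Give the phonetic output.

[nafowra]

no segment meets the rule's conditions; no change.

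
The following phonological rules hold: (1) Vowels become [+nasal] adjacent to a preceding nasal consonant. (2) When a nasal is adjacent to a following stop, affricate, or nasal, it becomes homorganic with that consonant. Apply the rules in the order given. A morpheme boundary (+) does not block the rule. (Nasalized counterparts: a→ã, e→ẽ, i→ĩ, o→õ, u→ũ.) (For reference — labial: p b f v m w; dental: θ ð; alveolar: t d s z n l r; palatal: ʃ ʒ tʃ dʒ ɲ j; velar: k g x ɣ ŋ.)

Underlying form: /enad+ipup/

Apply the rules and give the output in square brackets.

[enãd+ipup]

Rule 1: /a/ after nasal /n/ → [ã]
After rule 1: enãd+ipup
Rule 2: no segment meets the rule's conditions; no change.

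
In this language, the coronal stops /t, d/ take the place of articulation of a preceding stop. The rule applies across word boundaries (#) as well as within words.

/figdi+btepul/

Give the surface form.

[figgi+bpepul]

/d/ after /g/ (velar) → [g]
/t/ after /b/ (labial) → [p]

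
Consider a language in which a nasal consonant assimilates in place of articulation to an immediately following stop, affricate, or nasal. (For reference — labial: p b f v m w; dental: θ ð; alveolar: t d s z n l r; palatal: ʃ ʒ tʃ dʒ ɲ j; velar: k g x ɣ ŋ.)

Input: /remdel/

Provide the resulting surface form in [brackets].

/m/ before /d/ (alveolar) → [n]

[rendel]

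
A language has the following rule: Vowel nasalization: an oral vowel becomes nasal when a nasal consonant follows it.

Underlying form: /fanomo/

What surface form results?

/a/ before nasal /n/ → [ã]
/o/ before nasal /m/ → [õ]

[fãnõmo]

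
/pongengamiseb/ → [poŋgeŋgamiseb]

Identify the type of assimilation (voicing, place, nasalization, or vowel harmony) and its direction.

/n/→[ŋ] /n/→[ŋ].
Each target copies a feature from the following segment, so the direction is regressive.

place assimilation, regressive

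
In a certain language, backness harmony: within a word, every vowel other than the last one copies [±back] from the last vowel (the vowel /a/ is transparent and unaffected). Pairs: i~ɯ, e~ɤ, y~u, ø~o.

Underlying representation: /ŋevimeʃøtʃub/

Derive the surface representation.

/e/ harmonizes with /u/ ([+back]) → [ɤ]
/i/ harmonizes with /u/ ([+back]) → [ɯ]
/e/ harmonizes with /u/ ([+back]) → [ɤ]
/ø/ harmonizes with /u/ ([+back]) → [o]

[ŋɤvɯmɤʃotʃub]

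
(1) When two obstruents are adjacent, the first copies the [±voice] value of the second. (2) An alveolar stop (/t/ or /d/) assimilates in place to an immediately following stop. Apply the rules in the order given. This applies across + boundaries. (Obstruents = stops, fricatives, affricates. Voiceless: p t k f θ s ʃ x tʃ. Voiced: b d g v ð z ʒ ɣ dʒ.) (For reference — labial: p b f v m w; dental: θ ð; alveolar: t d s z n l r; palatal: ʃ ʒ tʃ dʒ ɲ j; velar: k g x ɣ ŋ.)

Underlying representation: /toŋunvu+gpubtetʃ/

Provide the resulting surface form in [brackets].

Rule 1: /g/ before /p/ (voiceless) → [k]
Rule 1: /b/ before /t/ (voiceless) → [p]
After rule 1: toŋunvu+kpuptetʃ
Rule 2: no segment meets the rule's conditions; no change.

[toŋunvu+kpuptetʃ]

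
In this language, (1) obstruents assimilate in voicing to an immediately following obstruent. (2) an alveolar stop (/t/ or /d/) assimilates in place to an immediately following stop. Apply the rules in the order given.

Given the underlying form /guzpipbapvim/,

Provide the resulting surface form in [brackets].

[guspibbabvim]

Rule 1: /z/ before /p/ (voiceless) → [s]
Rule 1: /p/ before /b/ (voiced) → [b]
Rule 1: /p/ before /v/ (voiced) → [b]
After rule 1: guspibbabvim
Rule 2: no segment meets the rule's conditions; no change.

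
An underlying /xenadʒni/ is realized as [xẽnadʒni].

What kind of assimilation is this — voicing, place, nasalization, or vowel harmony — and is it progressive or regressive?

nasalization, regressive

/e/→[ẽ].
Each target copies a feature from the following segment, so the direction is regressive.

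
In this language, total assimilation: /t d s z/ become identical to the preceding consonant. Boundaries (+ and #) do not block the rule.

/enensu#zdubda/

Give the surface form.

[enennu#zzubba]

/s/ after /n/ → [n] (total assimilation)
/d/ after /z/ → [z] (total assimilation)
/d/ after /b/ → [b] (total assimilation)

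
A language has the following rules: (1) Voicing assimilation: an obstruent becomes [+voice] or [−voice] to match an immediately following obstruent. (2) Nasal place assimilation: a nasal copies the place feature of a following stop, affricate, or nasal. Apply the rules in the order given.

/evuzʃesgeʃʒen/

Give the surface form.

[evusʃezgeʒʒen]

Rule 1: /z/ before /ʃ/ (voiceless) → [s]
Rule 1: /s/ before /g/ (voiced) → [z]
Rule 1: /ʃ/ before /ʒ/ (voiced) → [ʒ]
After rule 1: evusʃezgeʒʒen
Rule 2: no segment meets the rule's conditions; no change.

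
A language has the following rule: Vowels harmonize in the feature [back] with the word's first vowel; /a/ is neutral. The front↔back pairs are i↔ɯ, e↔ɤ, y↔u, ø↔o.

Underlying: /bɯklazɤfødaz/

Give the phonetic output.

[bɯklazɤfodaz]

/ø/ harmonizes with /ɯ/ ([+back]) → [o]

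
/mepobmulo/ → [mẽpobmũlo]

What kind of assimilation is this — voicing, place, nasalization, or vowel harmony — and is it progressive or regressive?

/e/→[ẽ] /u/→[ũ].
Each target copies a feature from the preceding segment, so the direction is progressive.

nasalization, progressive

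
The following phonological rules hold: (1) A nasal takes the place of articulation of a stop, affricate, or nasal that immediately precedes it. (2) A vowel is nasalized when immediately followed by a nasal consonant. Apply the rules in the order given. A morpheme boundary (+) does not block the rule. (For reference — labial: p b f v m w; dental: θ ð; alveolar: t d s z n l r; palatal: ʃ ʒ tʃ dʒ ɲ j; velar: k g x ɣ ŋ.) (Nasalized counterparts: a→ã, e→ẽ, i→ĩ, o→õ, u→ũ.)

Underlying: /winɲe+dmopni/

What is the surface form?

[wĩnne+dnopmi]

Rule 1: /ɲ/ after /n/ (alveolar) → [n]
Rule 1: /m/ after /d/ (alveolar) → [n]
Rule 1: /n/ after /p/ (labial) → [m]
After rule 1: winne+dnopmi
Rule 2: /i/ before nasal /n/ → [ĩ]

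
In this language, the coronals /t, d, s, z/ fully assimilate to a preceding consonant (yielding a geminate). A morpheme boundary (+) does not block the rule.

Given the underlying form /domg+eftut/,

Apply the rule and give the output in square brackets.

/t/ after /f/ → [f] (total assimilation)

[domg+effut]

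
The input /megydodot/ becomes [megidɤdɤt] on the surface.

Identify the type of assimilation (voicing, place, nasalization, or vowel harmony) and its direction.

/y/→[i] /o/→[ɤ] /o/→[ɤ].
Vowels agree with the first vowel, so the harmony is progressive.

vowel harmony, progressive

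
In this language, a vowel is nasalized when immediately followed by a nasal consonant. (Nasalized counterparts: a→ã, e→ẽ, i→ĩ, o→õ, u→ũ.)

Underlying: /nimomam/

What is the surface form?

[nĩmõmãm]

/i/ before nasal /m/ → [ĩ]
/o/ before nasal /m/ → [õ]
/a/ before nasal /m/ → [ã]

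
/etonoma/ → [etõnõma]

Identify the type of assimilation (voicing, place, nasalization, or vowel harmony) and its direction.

/o/→[õ] /o/→[õ].
Each target copies a feature from the following segment, so the direction is regressive.

nasalization, regressive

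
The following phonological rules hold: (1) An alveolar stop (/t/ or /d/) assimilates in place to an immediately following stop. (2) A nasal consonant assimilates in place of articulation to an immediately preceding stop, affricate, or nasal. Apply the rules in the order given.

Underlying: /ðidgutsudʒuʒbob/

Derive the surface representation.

Rule 1: /d/ before /g/ (velar) → [g]
After rule 1: ðiggutsudʒuʒbob
Rule 2: no segment meets the rule's conditions; no change.

[ðiggutsudʒuʒbob]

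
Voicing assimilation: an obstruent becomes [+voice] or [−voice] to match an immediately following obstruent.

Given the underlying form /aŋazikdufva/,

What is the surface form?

[aŋazigduvva]

/k/ before /d/ (voiced) → [g]
/f/ before /v/ (voiced) → [v]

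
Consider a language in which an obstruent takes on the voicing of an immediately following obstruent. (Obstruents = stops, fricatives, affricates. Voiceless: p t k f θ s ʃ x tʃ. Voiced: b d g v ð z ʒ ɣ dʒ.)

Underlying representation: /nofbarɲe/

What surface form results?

/f/ before /b/ (voiced) → [v]

[novbarɲe]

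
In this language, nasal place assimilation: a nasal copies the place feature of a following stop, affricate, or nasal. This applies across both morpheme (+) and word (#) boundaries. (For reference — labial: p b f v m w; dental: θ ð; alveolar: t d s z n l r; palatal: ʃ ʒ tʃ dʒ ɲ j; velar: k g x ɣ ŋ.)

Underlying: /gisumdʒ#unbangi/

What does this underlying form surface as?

/m/ before /dʒ/ (palatal) → [ɲ]
/n/ before /b/ (labial) → [m]
/n/ before /g/ (velar) → [ŋ]

[gisuɲdʒ#umbaŋgi]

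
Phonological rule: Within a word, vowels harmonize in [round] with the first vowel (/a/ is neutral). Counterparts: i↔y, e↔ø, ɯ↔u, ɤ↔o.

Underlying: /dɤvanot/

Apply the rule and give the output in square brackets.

/o/ harmonizes with /ɤ/ ([-round]) → [ɤ]

[dɤvanɤt]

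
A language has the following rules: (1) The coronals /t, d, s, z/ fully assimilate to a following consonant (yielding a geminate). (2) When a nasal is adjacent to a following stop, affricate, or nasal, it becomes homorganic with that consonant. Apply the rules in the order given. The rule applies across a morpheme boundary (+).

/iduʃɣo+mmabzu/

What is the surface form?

Rule 1: no segment meets the rule's conditions; no change.
After rule 1: iduʃɣo+mmabzu
Rule 2: no segment meets the rule's conditions; no change.

[iduʃɣo+mmabzu]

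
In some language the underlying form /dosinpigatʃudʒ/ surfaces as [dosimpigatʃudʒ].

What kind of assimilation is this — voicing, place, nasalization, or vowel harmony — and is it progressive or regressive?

/n/→[m].
Each target copies a feature from the following segment, so the direction is regressive.

place assimilation, regressive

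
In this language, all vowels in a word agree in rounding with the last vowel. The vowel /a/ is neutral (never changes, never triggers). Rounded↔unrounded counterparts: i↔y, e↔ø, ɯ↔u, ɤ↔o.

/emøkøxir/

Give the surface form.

/ø/ harmonizes with /i/ ([-round]) → [e]
/ø/ harmonizes with /i/ ([-round]) → [e]

[emekexir]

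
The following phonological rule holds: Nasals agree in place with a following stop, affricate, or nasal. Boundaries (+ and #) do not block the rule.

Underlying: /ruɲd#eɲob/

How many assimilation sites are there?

/ɲ/ before /d/ (alveolar) → [n]
1 segment changes.

1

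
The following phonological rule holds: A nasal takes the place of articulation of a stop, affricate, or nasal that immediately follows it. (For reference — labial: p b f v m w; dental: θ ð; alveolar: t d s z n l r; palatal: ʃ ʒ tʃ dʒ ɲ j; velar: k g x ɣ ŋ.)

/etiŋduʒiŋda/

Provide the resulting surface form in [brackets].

/ŋ/ before /d/ (alveolar) → [n]
/ŋ/ before /d/ (alveolar) → [n]

[etinduʒinda]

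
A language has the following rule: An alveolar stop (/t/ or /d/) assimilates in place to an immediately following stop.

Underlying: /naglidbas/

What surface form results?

/d/ before /b/ (labial) → [b]

[naglibbas]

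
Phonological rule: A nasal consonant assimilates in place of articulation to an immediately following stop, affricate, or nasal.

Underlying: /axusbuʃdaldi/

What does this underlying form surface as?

no segment meets the rule's conditions; no change.

[axusbuʃdaldi]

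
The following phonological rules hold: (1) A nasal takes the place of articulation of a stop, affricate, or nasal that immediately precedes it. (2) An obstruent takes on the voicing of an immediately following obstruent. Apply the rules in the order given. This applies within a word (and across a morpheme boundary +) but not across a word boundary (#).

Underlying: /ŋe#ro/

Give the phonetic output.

[ŋe#ro]

Rule 1: no segment meets the rule's conditions; no change.
After rule 1: ŋe#ro
Rule 2: no segment meets the rule's conditions; no change.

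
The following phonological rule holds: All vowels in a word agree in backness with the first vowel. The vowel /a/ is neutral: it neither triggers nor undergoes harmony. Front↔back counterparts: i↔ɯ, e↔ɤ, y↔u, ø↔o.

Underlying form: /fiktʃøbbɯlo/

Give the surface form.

/ɯ/ harmonizes with /i/ ([-back]) → [i]
/o/ harmonizes with /i/ ([-back]) → [ø]

[fiktʃøbbilø]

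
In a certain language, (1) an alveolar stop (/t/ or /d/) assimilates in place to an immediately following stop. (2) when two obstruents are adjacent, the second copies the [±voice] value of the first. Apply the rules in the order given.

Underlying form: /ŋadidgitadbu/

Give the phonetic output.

[ŋadiggitabbu]

Rule 1: /d/ before /g/ (velar) → [g]
Rule 1: /d/ before /b/ (labial) → [b]
After rule 1: ŋadiggitabbu
Rule 2: no segment meets the rule's conditions; no change.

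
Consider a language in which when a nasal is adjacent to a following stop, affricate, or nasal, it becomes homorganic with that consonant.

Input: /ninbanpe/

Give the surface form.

[nimbampe]

/n/ before /b/ (labial) → [m]
/n/ before /p/ (labial) → [m]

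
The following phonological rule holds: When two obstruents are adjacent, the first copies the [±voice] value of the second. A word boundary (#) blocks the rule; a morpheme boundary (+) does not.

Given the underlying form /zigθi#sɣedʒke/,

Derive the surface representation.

[zikθi#zɣetʃke]

/g/ before /θ/ (voiceless) → [k]
/s/ before /ɣ/ (voiced) → [z]
/dʒ/ before /k/ (voiceless) → [tʃ]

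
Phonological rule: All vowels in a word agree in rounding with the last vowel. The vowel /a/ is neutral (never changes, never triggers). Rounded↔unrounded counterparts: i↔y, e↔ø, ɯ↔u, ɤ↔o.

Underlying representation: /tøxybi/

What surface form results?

[texibi]

/ø/ harmonizes with /i/ ([-round]) → [e]
/y/ harmonizes with /i/ ([-round]) → [i]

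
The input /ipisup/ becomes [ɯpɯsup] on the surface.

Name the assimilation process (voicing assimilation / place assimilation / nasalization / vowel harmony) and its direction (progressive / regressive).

vowel harmony, regressive

/i/→[ɯ] /i/→[ɯ].
Vowels agree with the last vowel, so the harmony is regressive.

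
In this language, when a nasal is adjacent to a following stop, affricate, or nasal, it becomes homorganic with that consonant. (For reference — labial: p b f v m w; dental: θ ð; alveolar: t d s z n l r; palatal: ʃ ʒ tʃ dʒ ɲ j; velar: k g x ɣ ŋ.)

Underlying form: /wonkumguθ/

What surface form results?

/n/ before /k/ (velar) → [ŋ]
/m/ before /g/ (velar) → [ŋ]

[woŋkuŋguθ]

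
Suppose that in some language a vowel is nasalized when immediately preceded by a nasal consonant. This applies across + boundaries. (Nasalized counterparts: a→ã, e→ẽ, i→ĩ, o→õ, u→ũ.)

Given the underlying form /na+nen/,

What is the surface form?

/a/ after nasal /n/ → [ã]
/e/ after nasal /n/ → [ẽ]

[nã+nẽn]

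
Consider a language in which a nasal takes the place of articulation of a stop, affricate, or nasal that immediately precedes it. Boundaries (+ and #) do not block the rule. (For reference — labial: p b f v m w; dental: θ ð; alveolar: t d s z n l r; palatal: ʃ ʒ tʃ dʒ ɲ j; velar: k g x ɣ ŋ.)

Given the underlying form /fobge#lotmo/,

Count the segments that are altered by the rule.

/m/ after /t/ (alveolar) → [n]
1 segment changes.

1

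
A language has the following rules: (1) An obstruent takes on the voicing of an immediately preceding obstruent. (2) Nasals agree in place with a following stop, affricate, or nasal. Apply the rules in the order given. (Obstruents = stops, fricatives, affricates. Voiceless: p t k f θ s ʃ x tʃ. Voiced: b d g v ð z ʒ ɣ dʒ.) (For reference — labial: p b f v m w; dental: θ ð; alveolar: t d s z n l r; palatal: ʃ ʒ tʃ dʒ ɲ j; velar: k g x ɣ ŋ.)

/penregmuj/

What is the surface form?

[penregmuj]

Rule 1: no segment meets the rule's conditions; no change.
After rule 1: penregmuj
Rule 2: no segment meets the rule's conditions; no change.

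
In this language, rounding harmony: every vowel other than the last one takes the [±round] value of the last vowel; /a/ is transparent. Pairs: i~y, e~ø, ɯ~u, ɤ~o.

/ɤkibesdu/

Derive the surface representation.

/ɤ/ harmonizes with /u/ ([+round]) → [o]
/i/ harmonizes with /u/ ([+round]) → [y]
/e/ harmonizes with /u/ ([+round]) → [ø]

[okybøsdu]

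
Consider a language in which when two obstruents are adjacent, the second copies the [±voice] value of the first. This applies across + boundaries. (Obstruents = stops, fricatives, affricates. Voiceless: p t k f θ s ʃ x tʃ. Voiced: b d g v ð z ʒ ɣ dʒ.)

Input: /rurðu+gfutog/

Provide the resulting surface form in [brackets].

[rurðu+gvutog]

/f/ after /g/ (voiced) → [v]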